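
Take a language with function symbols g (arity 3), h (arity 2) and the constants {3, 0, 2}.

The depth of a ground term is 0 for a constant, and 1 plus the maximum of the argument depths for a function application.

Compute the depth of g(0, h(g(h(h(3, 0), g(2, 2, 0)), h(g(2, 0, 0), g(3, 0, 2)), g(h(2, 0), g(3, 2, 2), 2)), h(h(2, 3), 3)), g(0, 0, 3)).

5

depth(h(3, 0)) = 1 + max(0, 0) = 1
depth(g(2, 2, 0)) = 1 + max(0, 0, 0) = 1
depth(h(h(3, 0), g(2, 2, 0))) = 1 + max(1, 1) = 2
depth(g(2, 0, 0)) = 1 + max(0, 0, 0) = 1
depth(g(3, 0, 2)) = 1 + max(0, 0, 0) = 1
depth(h(g(2, 0, 0), g(3, 0, 2))) = 1 + max(1, 1) = 2
depth(h(2, 0)) = 1 + max(0, 0) = 1
depth(g(3, 2, 2)) = 1 + max(0, 0, 0) = 1
depth(g(h(2, 0), g(3, 2, 2), 2)) = 1 + max(1, 1, 0) = 2
depth(g(h(h(3, 0), g(2, 2, 0)), h(g(2, 0, 0), g(3, 0, 2)), g(h(2, 0), g(3, 2, 2), 2))) = 1 + max(2, 2, 2) = 3
depth(h(2, 3)) = 1 + max(0, 0) = 1
depth(h(h(2, 3), 3)) = 1 + max(1, 0) = 2
depth(h(g(h(h(3, 0), g(2, 2, 0)), h(g(2, 0, 0), g(3, 0, 2)), g(h(2, 0), g(3, 2, 2), 2)), h(h(2, 3), 3))) = 1 + max(3, 2) = 4
depth(g(0, 0, 3)) = 1 + max(0, 0, 0) = 1
depth(g(0, h(g(h(h(3, 0), g(2, 2, 0)), h(g(2, 0, 0), g(3, 0, 2)), g(h(2, 0), g(3, 2, 2), 2)), h(h(2, 3), 3)), g(0, 0, 3))) = 1 + max(0, 4, 1) = 5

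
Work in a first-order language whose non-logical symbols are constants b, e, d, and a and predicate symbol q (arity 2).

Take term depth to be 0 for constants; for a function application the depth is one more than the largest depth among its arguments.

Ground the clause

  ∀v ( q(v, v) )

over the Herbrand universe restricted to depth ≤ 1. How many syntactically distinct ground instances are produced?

Ground terms of depth ≤ 1:
  With no function symbols every ground term is a constant, so there are exactly 4 ground terms at every depth bound.
  N_0 = 4
  N_1 = 4
So there are 4 ground terms available for substitution.
There is 1 variable to instantiate (v),  occurring in at least one literal, so different choices give different ground instances.
Number of ground instances = 4.

4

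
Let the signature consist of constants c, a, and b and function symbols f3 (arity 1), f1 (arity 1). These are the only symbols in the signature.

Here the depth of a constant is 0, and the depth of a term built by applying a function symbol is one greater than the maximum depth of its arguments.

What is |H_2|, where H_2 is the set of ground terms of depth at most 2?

21

Write N_k for the number of ground terms of depth ≤ k. A term of depth ≤ k is either a constant or a function symbol applied to arguments of depth ≤ k−1, so N_k = 3 + N_{k-1} + N_{k-1}.
N_0 = 3
N_1 = 3 + 3 + 3 = 9
N_2 = 3 + 9 + 9 = 21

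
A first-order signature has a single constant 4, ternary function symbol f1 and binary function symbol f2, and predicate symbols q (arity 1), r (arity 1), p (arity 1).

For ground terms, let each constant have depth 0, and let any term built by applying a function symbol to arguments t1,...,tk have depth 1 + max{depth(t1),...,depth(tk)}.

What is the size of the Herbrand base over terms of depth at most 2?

111

First count ground terms of depth ≤ 2.
Let N_k count ground terms of depth at most k. Each non-constant term of depth ≤ k is some function symbol applied to depth-≤(k−1) arguments, giving N_k = 1 + N_{k-1}^3 + N_{k-1}^2.
N_0 = 1
N_1 = 1 + 1^3 + 1^2 = 3
N_2 = 1 + 3^3 + 3^2 = 37
So |H| = 37.
Ground atoms are formed by filling each argument slot of a predicate with a term from H, so an r-ary predicate gives |H|^r atoms:
  q: 37;  r: 37;  p: 37
Total ground atoms: 37 + 37 + 37 = 111.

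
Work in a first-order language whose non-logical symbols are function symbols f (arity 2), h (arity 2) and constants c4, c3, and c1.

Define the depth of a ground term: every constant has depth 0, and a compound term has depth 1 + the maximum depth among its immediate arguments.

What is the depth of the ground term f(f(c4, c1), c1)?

depth(f(c4, c1)) = 1 + max(0, 0) = 1
depth(f(f(c4, c1), c1)) = 1 + max(1, 0) = 2

2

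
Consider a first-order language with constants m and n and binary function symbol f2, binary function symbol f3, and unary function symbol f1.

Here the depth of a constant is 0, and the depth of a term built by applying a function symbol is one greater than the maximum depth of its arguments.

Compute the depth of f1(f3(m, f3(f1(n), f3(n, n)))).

depth(f1(n)) = 1 + depth(n) = 1 + 0 = 1
depth(f3(n, n)) = 1 + max(0, 0) = 1
depth(f3(f1(n), f3(n, n))) = 1 + max(1, 1) = 2
depth(f3(m, f3(f1(n), f3(n, n)))) = 1 + max(0, 2) = 3
depth(f1(f3(m, f3(f1(n), f3(n, n))))) = 1 + depth(f3(m, f3(f1(n), f3(n, n)))) = 1 + 3 = 4

4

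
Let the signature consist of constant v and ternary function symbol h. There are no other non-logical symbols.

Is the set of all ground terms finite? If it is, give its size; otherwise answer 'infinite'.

infinite

The signature has at least one function symbol (h, arity 3) and at least one constant (v).
Iterating h gives infinitely many distinct ground terms: v, h(v, v, v), h(h(v, v, v), h(v, v, v), h(v, v, v)), ...
So the Herbrand universe is infinite.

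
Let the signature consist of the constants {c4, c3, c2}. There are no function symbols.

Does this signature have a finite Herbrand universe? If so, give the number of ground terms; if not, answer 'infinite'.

There are no function symbols, so every ground term is one of the 3 constants.
The Herbrand universe is {c4, c3, c2}, which is finite with 3 elements.

3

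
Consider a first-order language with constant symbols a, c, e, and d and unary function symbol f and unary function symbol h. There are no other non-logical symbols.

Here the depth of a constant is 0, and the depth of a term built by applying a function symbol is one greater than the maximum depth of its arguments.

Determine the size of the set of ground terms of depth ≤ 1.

Write N_k for the number of ground terms of depth ≤ k. A term of depth ≤ k is either a constant or a function symbol applied to arguments of depth ≤ k−1, so N_k = 4 + N_{k-1} + N_{k-1}.
N_0 = 4
N_1 = 4 + 4 + 4 = 12
Explicitly: a, c, e, d, f(a), f(c), f(e), f(d), h(a), h(c), h(e), h(d).

12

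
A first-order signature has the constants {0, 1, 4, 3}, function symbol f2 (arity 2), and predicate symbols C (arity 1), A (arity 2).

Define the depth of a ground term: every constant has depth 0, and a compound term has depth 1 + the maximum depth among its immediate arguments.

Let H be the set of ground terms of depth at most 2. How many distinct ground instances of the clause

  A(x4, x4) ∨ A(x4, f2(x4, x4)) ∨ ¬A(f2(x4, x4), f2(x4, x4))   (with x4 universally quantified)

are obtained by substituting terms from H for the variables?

Ground terms of depth ≤ 2:
  Write N_k for the number of ground terms of depth ≤ k. A term of depth ≤ k is either a constant or a function symbol applied to arguments of depth ≤ k−1, so N_k = 4 + N_{k-1}^2.
  N_0 = 4
  N_1 = 4 + 4^2 = 20
  N_2 = 4 + 20^2 = 404
So there are 404 ground terms available for substitution.
The body mentions the single quantified variable x4; since ground terms form a free algebra, no two substitutions collapse to the same formula.
Number of ground instances = 404.

404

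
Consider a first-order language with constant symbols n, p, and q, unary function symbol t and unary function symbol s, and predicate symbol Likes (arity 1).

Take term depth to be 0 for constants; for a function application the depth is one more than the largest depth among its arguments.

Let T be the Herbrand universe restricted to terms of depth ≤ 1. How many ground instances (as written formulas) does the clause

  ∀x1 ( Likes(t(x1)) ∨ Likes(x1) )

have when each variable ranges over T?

9

Ground terms of depth ≤ 1:
  Let N_k count ground terms of depth at most k. Each non-constant term of depth ≤ k is some function symbol applied to depth-≤(k−1) arguments, giving N_k = 3 + N_{k-1} + N_{k-1}.
  N_0 = 3
  N_1 = 3 + 3 + 3 = 9
  Explicitly: n, p, q, t(n), t(p), t(q), s(n), s(p), s(q).
So there are 9 ground terms available for substitution.
The clause has 1 distinct variable (x1), which appears in the body. In the free term algebra distinct substitutions yield syntactically distinct ground instances.
Number of ground instances = 9.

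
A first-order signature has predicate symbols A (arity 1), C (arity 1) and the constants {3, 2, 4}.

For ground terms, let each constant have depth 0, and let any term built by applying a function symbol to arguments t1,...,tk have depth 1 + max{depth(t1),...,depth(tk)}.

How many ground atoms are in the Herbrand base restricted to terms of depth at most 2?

First count ground terms of depth ≤ 2.
With no function symbols every ground term is a constant, so there are exactly 3 ground terms at every depth bound.
N_0 = 3
N_1 = 3
N_2 = 3
So |H| = 3.
A ground atom is a predicate applied to a tuple of terms from H, so the count is the sum over predicates of |H|^arity:
  A: 3;  C: 3
Total ground atoms: 3 + 3 = 6.

6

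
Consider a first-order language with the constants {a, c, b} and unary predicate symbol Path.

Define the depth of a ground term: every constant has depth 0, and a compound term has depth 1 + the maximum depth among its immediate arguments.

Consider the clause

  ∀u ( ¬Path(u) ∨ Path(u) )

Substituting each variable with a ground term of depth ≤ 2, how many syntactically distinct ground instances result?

3

Ground terms of depth ≤ 2:
  With no function symbols every ground term is a constant, so there are exactly 3 ground terms at every depth bound.
  N_0 = 3
  N_1 = 3
  N_2 = 3
So there are 3 ground terms available for substitution.
The body mentions the single quantified variable u; since ground terms form a free algebra, no two substitutions collapse to the same formula.
Number of ground instances = 3.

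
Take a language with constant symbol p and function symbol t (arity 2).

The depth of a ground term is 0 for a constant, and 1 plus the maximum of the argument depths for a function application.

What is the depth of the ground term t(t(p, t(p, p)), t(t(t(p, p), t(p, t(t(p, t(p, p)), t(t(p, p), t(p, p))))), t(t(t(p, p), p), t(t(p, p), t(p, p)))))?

depth(t(p, p)) = 1 + max(0, 0) = 1
depth(t(p, t(p, p))) = 1 + max(0, 1) = 2
depth(t(t(p, p), t(p, p))) = 1 + max(1, 1) = 2
depth(t(t(p, t(p, p)), t(t(p, p), t(p, p)))) = 1 + max(2, 2) = 3
depth(t(p, t(t(p, t(p, p)), t(t(p, p), t(p, p))))) = 1 + max(0, 3) = 4
depth(t(t(p, p), t(p, t(t(p, t(p, p)), t(t(p, p), t(p, p)))))) = 1 + max(1, 4) = 5
depth(t(t(p, p), p)) = 1 + max(1, 0) = 2
depth(t(t(t(p, p), p), t(t(p, p), t(p, p)))) = 1 + max(2, 2) = 3
depth(t(t(t(p, p), t(p, t(t(p, t(p, p)), t(t(p, p), t(p, p))))), t(t(t(p, p), p), t(t(p, p), t(p, p))))) = 1 + max(5, 3) = 6
depth(t(t(p, t(p, p)), t(t(t(p, p), t(p, t(t(p, t(p, p)), t(t(p, p), t(p, p))))), t(t(t(p, p), p), t(t(p, p), t(p, p)))))) = 1 + max(2, 6) = 7

7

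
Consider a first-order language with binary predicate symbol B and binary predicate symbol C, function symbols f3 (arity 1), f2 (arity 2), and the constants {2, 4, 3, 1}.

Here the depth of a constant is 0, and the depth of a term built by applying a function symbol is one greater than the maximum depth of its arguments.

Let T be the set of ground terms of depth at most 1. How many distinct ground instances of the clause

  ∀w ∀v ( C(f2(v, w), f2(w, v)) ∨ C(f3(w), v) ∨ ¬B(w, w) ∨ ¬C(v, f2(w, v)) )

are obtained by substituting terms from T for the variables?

576

Ground terms of depth ≤ 1:
  Count level by level. With function symbols f3/1, f2/2, the terms of depth ≤ k are the 4 constants together with each function applied to depth-≤(k−1) tuples, so N_k = 4 + N_{k-1} + N_{k-1}^2.
  N_0 = 4
  N_1 = 4 + 4 + 4^2 = 24
So there are 24 ground terms available for substitution.
There are 2 variables to instantiate (w, v), each occurring in at least one literal, so different choices give different ground instances.
Number of ground instances = 24^2 = 576.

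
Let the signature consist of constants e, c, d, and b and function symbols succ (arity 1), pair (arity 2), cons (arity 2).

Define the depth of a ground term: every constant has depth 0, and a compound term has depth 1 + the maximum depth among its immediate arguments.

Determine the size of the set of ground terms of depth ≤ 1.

Let N_k = |{terms of depth ≤ k}|. Then N_0 = 4 and N_k = 4 + N_{k-1} + N_{k-1}^2 + N_{k-1}^2 for k ≥ 1 (one summand per function symbol, arity giving the exponent).
N_0 = 4
N_1 = 4 + 4 + 4^2 + 4^2 = 40

40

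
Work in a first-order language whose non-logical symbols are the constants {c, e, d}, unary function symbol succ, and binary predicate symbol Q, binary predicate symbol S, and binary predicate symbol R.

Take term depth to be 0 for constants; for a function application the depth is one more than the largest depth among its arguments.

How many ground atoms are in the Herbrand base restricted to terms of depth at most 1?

First count ground terms of depth ≤ 1.
Write N_k for the number of ground terms of depth ≤ k. A term of depth ≤ k is either a constant or a function symbol applied to arguments of depth ≤ k−1, so N_k = 3 + N_{k-1}.
N_0 = 3
N_1 = 3 + 3 = 6
Explicitly: c, e, d, succ(c), succ(e), succ(d).
So |H| = 6.
Each predicate of arity r yields |H|^r ground atoms (one per choice of an r-tuple from H):
  Q: 6^2 = 36;  S: 6^2 = 36;  R: 6^2 = 36
Total ground atoms: 36 + 36 + 36 = 108.

108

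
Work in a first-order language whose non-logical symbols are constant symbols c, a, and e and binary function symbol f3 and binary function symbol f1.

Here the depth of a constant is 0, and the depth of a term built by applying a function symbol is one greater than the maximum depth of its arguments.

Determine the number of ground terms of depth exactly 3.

1565568

If N_k denotes the number of depth-≤k ground terms, the 3 constants give N_0 = 3, and each function symbol of arity r contributes N_{k-1}^r new terms at level k: N_k = 3 + N_{k-1}^2 + N_{k-1}^2.
N_0 = 3
N_1 = 3 + 3^2 + 3^2 = 21
N_2 = 3 + 21^2 + 21^2 = 885
N_3 = 3 + 885^2 + 885^2 = 1566453
Terms of depth exactly 3: N_3 − N_2 = 1566453 − 885 = 1565568.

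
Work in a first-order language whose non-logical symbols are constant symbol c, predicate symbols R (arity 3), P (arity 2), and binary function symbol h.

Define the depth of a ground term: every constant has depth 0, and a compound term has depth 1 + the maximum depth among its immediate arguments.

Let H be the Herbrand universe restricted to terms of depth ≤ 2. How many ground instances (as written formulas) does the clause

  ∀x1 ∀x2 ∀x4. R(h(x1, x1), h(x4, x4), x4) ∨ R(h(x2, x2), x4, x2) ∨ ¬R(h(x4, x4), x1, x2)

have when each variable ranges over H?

Ground terms of depth ≤ 2:
  Let N_k count ground terms of depth at most k. Each non-constant term of depth ≤ k is some function symbol applied to depth-≤(k−1) arguments, giving N_k = 1 + N_{k-1}^2.
  N_0 = 1
  N_1 = 1 + 1^2 = 2
  N_2 = 1 + 2^2 = 5
  Explicitly: c, h(c, c), h(c, h(c, c)), h(h(c, c), c), h(h(c, c), h(c, c)).
So there are 5 ground terms available for substitution.
The clause has 3 distinct variables (x1, x2, x4), each appearing in the body. In the free term algebra distinct substitutions yield syntactically distinct ground instances.
Number of ground instances = 5^3 = 125.

125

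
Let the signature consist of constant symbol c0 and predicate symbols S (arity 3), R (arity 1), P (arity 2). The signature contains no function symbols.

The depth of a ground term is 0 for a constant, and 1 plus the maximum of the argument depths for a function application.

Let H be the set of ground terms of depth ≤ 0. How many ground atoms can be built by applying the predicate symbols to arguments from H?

First count ground terms of depth ≤ 0.
With no function symbols every ground term is a constant, so there is exactly 1 ground term at every depth bound.
N_0 = 1
So |H| = 1.
For each predicate symbol, the number of ground atoms is |H| raised to its arity; summing:
  S: 1^3 = 1;  R: 1;  P: 1^2 = 1
Total ground atoms: 1 + 1 + 1 = 3.

3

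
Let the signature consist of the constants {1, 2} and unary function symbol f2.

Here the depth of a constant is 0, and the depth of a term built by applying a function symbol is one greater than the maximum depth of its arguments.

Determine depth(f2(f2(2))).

2

depth(f2(2)) = 1 + depth(2) = 1 + 0 = 1
depth(f2(f2(2))) = 1 + depth(f2(2)) = 1 + 1 = 2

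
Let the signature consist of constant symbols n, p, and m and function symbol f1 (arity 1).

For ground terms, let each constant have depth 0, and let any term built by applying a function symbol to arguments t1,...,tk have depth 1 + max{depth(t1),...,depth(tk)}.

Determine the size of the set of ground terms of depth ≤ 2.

Count level by level. With function symbols f1/1, the terms of depth ≤ k are the 3 constants together with each function applied to depth-≤(k−1) tuples, so N_k = 3 + N_{k-1}.
N_0 = 3
N_1 = 3 + 3 = 6
N_2 = 3 + 6 = 9

9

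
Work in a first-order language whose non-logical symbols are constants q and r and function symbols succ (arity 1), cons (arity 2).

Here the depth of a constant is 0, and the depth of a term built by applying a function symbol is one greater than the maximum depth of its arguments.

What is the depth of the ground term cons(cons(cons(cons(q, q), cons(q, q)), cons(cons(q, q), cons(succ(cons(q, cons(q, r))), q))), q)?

7

depth(cons(q, q)) = 1 + max(0, 0) = 1
depth(cons(cons(q, q), cons(q, q))) = 1 + max(1, 1) = 2
depth(cons(q, r)) = 1 + max(0, 0) = 1
depth(cons(q, cons(q, r))) = 1 + max(0, 1) = 2
depth(succ(cons(q, cons(q, r)))) = 1 + depth(cons(q, cons(q, r))) = 1 + 2 = 3
depth(cons(succ(cons(q, cons(q, r))), q)) = 1 + max(3, 0) = 4
depth(cons(cons(q, q), cons(succ(cons(q, cons(q, r))), q))) = 1 + max(1, 4) = 5
depth(cons(cons(cons(q, q), cons(q, q)), cons(cons(q, q), cons(succ(cons(q, cons(q, r))), q)))) = 1 + max(2, 5) = 6
depth(cons(cons(cons(cons(q, q), cons(q, q)), cons(cons(q, q), cons(succ(cons(q, cons(q, r))), q))), q)) = 1 + max(6, 0) = 7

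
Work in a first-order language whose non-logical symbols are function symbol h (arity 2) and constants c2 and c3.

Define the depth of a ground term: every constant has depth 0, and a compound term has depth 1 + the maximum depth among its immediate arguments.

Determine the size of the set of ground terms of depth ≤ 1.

6

Let N_k = |{terms of depth ≤ k}|. Then N_0 = 2 and N_k = 2 + N_{k-1}^2 for k ≥ 1 (one summand per function symbol, arity giving the exponent).
N_0 = 2
N_1 = 2 + 2^2 = 6
Explicitly: c2, c3, h(c2, c2), h(c2, c3), h(c3, c2), h(c3, c3).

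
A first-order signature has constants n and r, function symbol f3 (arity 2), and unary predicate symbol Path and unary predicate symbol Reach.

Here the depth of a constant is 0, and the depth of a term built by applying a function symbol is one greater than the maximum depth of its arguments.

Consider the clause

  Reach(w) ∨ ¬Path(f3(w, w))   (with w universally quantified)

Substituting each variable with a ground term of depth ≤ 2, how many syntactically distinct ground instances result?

Ground terms of depth ≤ 2:
  Write N_k for the number of ground terms of depth ≤ k. A term of depth ≤ k is either a constant or a function symbol applied to arguments of depth ≤ k−1, so N_k = 2 + N_{k-1}^2.
  N_0 = 2
  N_1 = 2 + 2^2 = 6
  N_2 = 2 + 6^2 = 38
So there are 38 ground terms available for substitution.
The clause has 1 distinct variable (w), which appears in the body. In the free term algebra distinct substitutions yield syntactically distinct ground instances.
Number of ground instances = 38.

38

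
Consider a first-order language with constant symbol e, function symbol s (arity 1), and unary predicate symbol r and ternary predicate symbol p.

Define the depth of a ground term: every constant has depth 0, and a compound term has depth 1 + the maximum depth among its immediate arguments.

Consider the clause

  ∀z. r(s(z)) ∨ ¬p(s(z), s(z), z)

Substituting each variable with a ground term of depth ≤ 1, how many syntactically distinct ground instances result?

Ground terms of depth ≤ 1:
  Count level by level. With function symbols s/1, the terms of depth ≤ k are the 1 constant together with each function applied to depth-≤(k−1) tuples, so N_k = 1 + N_{k-1}.
  N_0 = 1
  N_1 = 1 + 1 = 2
  Explicitly: e, s(e).
So there are 2 ground terms available for substitution.
The body mentions the single quantified variable z; since ground terms form a free algebra, no two substitutions collapse to the same formula.
Number of ground instances = 2.

2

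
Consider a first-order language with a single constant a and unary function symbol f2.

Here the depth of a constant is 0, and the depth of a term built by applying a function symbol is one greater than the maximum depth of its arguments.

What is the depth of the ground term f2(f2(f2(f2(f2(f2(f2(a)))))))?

7

depth(f2(a)) = 1 + depth(a) = 1 + 0 = 1
depth(f2(f2(a))) = 1 + depth(f2(a)) = 1 + 1 = 2
depth(f2(f2(f2(a)))) = 1 + depth(f2(f2(a))) = 1 + 2 = 3
depth(f2(f2(f2(f2(a))))) = 1 + depth(f2(f2(f2(a)))) = 1 + 3 = 4
depth(f2(f2(f2(f2(f2(a)))))) = 1 + depth(f2(f2(f2(f2(a))))) = 1 + 4 = 5
depth(f2(f2(f2(f2(f2(f2(a))))))) = 1 + depth(f2(f2(f2(f2(f2(a)))))) = 1 + 5 = 6
depth(f2(f2(f2(f2(f2(f2(f2(a)))))))) = 1 + depth(f2(f2(f2(f2(f2(f2(a))))))) = 1 + 6 = 7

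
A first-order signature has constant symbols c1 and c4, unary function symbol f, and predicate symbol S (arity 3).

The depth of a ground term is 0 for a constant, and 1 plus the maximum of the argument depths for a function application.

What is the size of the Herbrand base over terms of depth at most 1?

64

First count ground terms of depth ≤ 1.
If N_k denotes the number of depth-≤k ground terms, the 2 constants give N_0 = 2, and each function symbol of arity r contributes N_{k-1}^r new terms at level k: N_k = 2 + N_{k-1}.
N_0 = 2
N_1 = 2 + 2 = 4
Explicitly: c1, c4, f(c1), f(c4).
So |H| = 4.
Ground atoms are formed by filling each argument slot of a predicate with a term from H, so an r-ary predicate gives |H|^r atoms:
  S: 4^3 = 64
Total ground atoms: 64.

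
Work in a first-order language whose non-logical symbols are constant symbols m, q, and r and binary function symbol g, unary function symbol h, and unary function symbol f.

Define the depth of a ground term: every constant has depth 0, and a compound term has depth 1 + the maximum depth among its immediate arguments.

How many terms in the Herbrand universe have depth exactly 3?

Let N_k count ground terms of depth at most k. Each non-constant term of depth ≤ k is some function symbol applied to depth-≤(k−1) arguments, giving N_k = 3 + N_{k-1}^2 + N_{k-1} + N_{k-1}.
N_0 = 3
N_1 = 3 + 3^2 + 3 + 3 = 18
N_2 = 3 + 18^2 + 18 + 18 = 363
N_3 = 3 + 363^2 + 363 + 363 = 132498
Terms of depth exactly 3: N_3 − N_2 = 132498 − 363 = 132135.

132135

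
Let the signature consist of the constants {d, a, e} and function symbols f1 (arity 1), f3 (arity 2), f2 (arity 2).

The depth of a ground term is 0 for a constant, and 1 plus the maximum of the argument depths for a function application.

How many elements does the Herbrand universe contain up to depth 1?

24

If N_k denotes the number of depth-≤k ground terms, the 3 constants give N_0 = 3, and each function symbol of arity r contributes N_{k-1}^r new terms at level k: N_k = 3 + N_{k-1} + N_{k-1}^2 + N_{k-1}^2.
N_0 = 3
N_1 = 3 + 3 + 3^2 + 3^2 = 24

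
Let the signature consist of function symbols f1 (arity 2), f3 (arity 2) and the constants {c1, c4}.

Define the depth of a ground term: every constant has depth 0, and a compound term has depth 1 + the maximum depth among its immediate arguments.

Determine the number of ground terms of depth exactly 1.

8

If N_k denotes the number of depth-≤k ground terms, the 2 constants give N_0 = 2, and each function symbol of arity r contributes N_{k-1}^r new terms at level k: N_k = 2 + N_{k-1}^2 + N_{k-1}^2.
N_0 = 2
N_1 = 2 + 2^2 + 2^2 = 10
Terms of depth exactly 1: N_1 − N_0 = 10 − 2 = 8.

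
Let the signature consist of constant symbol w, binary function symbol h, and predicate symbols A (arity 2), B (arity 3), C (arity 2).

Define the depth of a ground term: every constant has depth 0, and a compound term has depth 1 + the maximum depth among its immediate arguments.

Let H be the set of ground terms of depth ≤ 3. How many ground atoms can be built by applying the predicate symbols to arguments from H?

18928

First count ground terms of depth ≤ 3.
Count level by level. With function symbols h/2, the terms of depth ≤ k are the 1 constant together with each function applied to depth-≤(k−1) tuples, so N_k = 1 + N_{k-1}^2.
N_0 = 1
N_1 = 1 + 1^2 = 2
N_2 = 1 + 2^2 = 5
N_3 = 1 + 5^2 = 26
So |H| = 26.
Each predicate of arity r yields |H|^r ground atoms (one per choice of an r-tuple from H):
  A: 26^2 = 676;  B: 26^3 = 17576;  C: 26^2 = 676
Total ground atoms: 676 + 17576 + 676 = 18928.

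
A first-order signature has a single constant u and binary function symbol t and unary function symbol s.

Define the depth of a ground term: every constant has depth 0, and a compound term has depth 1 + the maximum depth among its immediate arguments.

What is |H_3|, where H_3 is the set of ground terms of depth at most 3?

Let N_k = |{terms of depth ≤ k}|. Then N_0 = 1 and N_k = 1 + N_{k-1}^2 + N_{k-1} for k ≥ 1 (one summand per function symbol, arity giving the exponent).
N_0 = 1
N_1 = 1 + 1^2 + 1 = 3
N_2 = 1 + 3^2 + 3 = 13
N_3 = 1 + 13^2 + 13 = 183

183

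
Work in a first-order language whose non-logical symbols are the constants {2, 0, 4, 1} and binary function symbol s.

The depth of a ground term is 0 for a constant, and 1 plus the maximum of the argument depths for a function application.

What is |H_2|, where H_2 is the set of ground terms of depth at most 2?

404

Let N_k count ground terms of depth at most k. Each non-constant term of depth ≤ k is some function symbol applied to depth-≤(k−1) arguments, giving N_k = 4 + N_{k-1}^2.
N_0 = 4
N_1 = 4 + 4^2 = 20
N_2 = 4 + 20^2 = 404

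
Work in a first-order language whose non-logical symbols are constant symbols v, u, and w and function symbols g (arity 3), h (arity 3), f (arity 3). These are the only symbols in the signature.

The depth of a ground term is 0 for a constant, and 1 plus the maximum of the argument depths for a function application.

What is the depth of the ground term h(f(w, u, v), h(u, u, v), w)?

depth(f(w, u, v)) = 1 + max(0, 0, 0) = 1
depth(h(u, u, v)) = 1 + max(0, 0, 0) = 1
depth(h(f(w, u, v), h(u, u, v), w)) = 1 + max(1, 1, 0) = 2

2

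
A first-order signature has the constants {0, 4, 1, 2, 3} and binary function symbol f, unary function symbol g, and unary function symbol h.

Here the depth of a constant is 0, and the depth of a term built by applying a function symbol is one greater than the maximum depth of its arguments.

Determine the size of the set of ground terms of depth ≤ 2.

Let N_k count ground terms of depth at most k. Each non-constant term of depth ≤ k is some function symbol applied to depth-≤(k−1) arguments, giving N_k = 5 + N_{k-1}^2 + N_{k-1} + N_{k-1}.
N_0 = 5
N_1 = 5 + 5^2 + 5 + 5 = 40
N_2 = 5 + 40^2 + 40 + 40 = 1685

1685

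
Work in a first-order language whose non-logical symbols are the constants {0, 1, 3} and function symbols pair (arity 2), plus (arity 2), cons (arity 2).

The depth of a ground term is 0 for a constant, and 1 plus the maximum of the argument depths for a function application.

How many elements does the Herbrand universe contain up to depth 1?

If N_k denotes the number of depth-≤k ground terms, the 3 constants give N_0 = 3, and each function symbol of arity r contributes N_{k-1}^r new terms at level k: N_k = 3 + N_{k-1}^2 + N_{k-1}^2 + N_{k-1}^2.
N_0 = 3
N_1 = 3 + 3^2 + 3^2 + 3^2 = 30

30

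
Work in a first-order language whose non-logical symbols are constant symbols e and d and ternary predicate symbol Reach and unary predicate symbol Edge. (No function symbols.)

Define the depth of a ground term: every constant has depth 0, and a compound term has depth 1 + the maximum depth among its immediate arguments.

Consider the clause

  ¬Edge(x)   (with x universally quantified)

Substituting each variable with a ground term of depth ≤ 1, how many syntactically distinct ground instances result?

2

Ground terms of depth ≤ 1:
  With no function symbols every ground term is a constant, so there are exactly 2 ground terms at every depth bound.
  N_0 = 2
  N_1 = 2
So there are 2 ground terms available for substitution.
The body mentions the single quantified variable x; since ground terms form a free algebra, no two substitutions collapse to the same formula.
Number of ground instances = 2.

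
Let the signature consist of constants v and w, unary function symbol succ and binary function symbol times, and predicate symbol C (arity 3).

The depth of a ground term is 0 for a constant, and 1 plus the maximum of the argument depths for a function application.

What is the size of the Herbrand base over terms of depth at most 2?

First count ground terms of depth ≤ 2.
Let N_k count ground terms of depth at most k. Each non-constant term of depth ≤ k is some function symbol applied to depth-≤(k−1) arguments, giving N_k = 2 + N_{k-1} + N_{k-1}^2.
N_0 = 2
N_1 = 2 + 2 + 2^2 = 8
N_2 = 2 + 8 + 8^2 = 74
So |H| = 74.
Each predicate of arity r yields |H|^r ground atoms (one per choice of an r-tuple from H):
  C: 74^3 = 405224
Total ground atoms: 405224.

405224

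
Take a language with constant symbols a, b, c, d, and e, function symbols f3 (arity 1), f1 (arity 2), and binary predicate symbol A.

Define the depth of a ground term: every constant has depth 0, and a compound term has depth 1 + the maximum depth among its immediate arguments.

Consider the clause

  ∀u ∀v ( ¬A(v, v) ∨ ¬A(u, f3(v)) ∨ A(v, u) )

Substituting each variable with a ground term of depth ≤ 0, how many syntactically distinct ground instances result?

25

Ground terms of depth ≤ 0:
  Let N_k = |{terms of depth ≤ k}|. Then N_0 = 5 and N_k = 5 + N_{k-1} + N_{k-1}^2 for k ≥ 1 (one summand per function symbol, arity giving the exponent).
  N_0 = 5
  Explicitly: a, b, c, d, e.
So there are 5 ground terms available for substitution.
The clause has 2 distinct variables (u, v), each appearing in the body. In the free term algebra distinct substitutions yield syntactically distinct ground instances.
Number of ground instances = 5^2 = 25.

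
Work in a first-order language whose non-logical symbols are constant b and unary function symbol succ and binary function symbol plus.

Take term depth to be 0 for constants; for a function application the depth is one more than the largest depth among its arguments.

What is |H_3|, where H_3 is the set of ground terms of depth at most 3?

183

If N_k denotes the number of depth-≤k ground terms, the 1 constant gives N_0 = 1, and each function symbol of arity r contributes N_{k-1}^r new terms at level k: N_k = 1 + N_{k-1} + N_{k-1}^2.
N_0 = 1
N_1 = 1 + 1 + 1^2 = 3
N_2 = 1 + 3 + 3^2 = 13
N_3 = 1 + 13 + 13^2 = 183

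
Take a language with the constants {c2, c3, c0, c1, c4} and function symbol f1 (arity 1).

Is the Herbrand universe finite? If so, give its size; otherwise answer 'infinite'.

infinite

The signature has at least one function symbol (f1, arity 1) and at least one constant (c2).
Iterating f1 gives infinitely many distinct ground terms: c2, f1(c2), f1(f1(c2)), ...
So the Herbrand universe is infinite.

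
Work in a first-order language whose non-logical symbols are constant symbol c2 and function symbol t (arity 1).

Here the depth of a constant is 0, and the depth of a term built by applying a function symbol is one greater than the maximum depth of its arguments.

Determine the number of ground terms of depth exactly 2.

Let N_k count ground terms of depth at most k. Each non-constant term of depth ≤ k is some function symbol applied to depth-≤(k−1) arguments, giving N_k = 1 + N_{k-1}.
N_0 = 1
N_1 = 1 + 1 = 2
N_2 = 1 + 2 = 3
Terms of depth exactly 2: N_2 − N_1 = 3 − 2 = 1.

1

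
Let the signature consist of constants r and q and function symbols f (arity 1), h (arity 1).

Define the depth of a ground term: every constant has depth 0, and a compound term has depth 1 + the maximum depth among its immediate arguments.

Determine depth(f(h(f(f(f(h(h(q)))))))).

7

depth(h(q)) = 1 + depth(q) = 1 + 0 = 1
depth(h(h(q))) = 1 + depth(h(q)) = 1 + 1 = 2
depth(f(h(h(q)))) = 1 + depth(h(h(q))) = 1 + 2 = 3
depth(f(f(h(h(q))))) = 1 + depth(f(h(h(q)))) = 1 + 3 = 4
depth(f(f(f(h(h(q)))))) = 1 + depth(f(f(h(h(q))))) = 1 + 4 = 5
depth(h(f(f(f(h(h(q))))))) = 1 + depth(f(f(f(h(h(q)))))) = 1 + 5 = 6
depth(f(h(f(f(f(h(h(q)))))))) = 1 + depth(h(f(f(f(h(h(q))))))) = 1 + 6 = 7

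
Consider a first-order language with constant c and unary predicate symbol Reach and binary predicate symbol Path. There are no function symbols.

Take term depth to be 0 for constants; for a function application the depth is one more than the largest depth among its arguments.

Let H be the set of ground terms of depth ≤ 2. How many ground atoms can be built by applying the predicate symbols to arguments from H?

First count ground terms of depth ≤ 2.
With no function symbols every ground term is a constant, so there is exactly 1 ground term at every depth bound.
N_0 = 1
N_1 = 1
N_2 = 1
Explicitly: c.
So |H| = 1.
Each predicate of arity r yields |H|^r ground atoms (one per choice of an r-tuple from H):
  Reach: 1;  Path: 1^2 = 1
Total ground atoms: 1 + 1 = 2.

2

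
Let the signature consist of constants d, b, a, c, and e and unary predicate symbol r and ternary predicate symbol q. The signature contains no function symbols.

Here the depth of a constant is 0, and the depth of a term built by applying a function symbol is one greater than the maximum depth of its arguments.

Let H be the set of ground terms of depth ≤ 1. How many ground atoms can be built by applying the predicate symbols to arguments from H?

First count ground terms of depth ≤ 1.
With no function symbols every ground term is a constant, so there are exactly 5 ground terms at every depth bound.
N_0 = 5
N_1 = 5
Explicitly: d, b, a, c, e.
So |H| = 5.
Each predicate of arity r yields |H|^r ground atoms (one per choice of an r-tuple from H):
  r: 5;  q: 5^3 = 125
Total ground atoms: 5 + 125 = 130.

130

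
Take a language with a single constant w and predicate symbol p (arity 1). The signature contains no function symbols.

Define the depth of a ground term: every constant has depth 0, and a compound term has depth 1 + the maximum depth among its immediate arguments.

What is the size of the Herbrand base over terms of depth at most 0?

1

First count ground terms of depth ≤ 0.
With no function symbols every ground term is a constant, so there is exactly 1 ground term at every depth bound.
N_0 = 1
Explicitly: w.
So |H| = 1.
Each predicate of arity r yields |H|^r ground atoms (one per choice of an r-tuple from H):
  p: 1
Total ground atoms: 1.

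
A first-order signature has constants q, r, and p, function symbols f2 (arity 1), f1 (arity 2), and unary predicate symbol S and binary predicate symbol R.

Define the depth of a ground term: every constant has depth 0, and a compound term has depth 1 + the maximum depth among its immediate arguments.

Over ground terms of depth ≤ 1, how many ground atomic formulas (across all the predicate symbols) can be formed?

240

First count ground terms of depth ≤ 1.
Let N_k = |{terms of depth ≤ k}|. Then N_0 = 3 and N_k = 3 + N_{k-1} + N_{k-1}^2 for k ≥ 1 (one summand per function symbol, arity giving the exponent).
N_0 = 3
N_1 = 3 + 3 + 3^2 = 15
So |H| = 15.
Each predicate of arity r yields |H|^r ground atoms (one per choice of an r-tuple from H):
  S: 15;  R: 15^2 = 225
Total ground atoms: 15 + 225 = 240.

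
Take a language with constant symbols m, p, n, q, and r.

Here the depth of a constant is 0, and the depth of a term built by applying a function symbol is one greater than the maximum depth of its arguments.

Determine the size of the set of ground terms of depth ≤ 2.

With no function symbols every ground term is a constant, so there are exactly 5 ground terms at every depth bound.
N_0 = 5
N_1 = 5
N_2 = 5
Explicitly: m, p, n, q, r.

5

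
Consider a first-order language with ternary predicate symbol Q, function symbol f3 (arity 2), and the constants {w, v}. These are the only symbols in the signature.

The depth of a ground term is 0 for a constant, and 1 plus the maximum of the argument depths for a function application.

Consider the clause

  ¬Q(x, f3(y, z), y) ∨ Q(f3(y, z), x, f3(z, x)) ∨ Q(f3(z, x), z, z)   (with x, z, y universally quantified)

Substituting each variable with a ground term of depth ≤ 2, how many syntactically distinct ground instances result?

Ground terms of depth ≤ 2:
  If N_k denotes the number of depth-≤k ground terms, the 2 constants give N_0 = 2, and each function symbol of arity r contributes N_{k-1}^r new terms at level k: N_k = 2 + N_{k-1}^2.
  N_0 = 2
  N_1 = 2 + 2^2 = 6
  N_2 = 2 + 6^2 = 38
So there are 38 ground terms available for substitution.
The clause has 3 distinct variables (x, z, y), each appearing in the body. In the free term algebra distinct substitutions yield syntactically distinct ground instances.
Number of ground instances = 38^3 = 54872.

54872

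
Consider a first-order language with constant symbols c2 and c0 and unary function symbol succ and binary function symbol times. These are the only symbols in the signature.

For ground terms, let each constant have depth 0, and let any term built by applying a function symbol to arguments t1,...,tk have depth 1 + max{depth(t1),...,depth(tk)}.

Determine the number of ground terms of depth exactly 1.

If N_k denotes the number of depth-≤k ground terms, the 2 constants give N_0 = 2, and each function symbol of arity r contributes N_{k-1}^r new terms at level k: N_k = 2 + N_{k-1} + N_{k-1}^2.
N_0 = 2
N_1 = 2 + 2 + 2^2 = 8
Terms of depth exactly 1: N_1 − N_0 = 8 − 2 = 6.

6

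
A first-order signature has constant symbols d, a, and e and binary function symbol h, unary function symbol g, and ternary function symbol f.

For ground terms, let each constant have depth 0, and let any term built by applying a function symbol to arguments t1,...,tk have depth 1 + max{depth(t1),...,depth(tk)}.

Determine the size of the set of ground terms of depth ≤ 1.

42

Let N_k = |{terms of depth ≤ k}|. Then N_0 = 3 and N_k = 3 + N_{k-1}^2 + N_{k-1} + N_{k-1}^3 for k ≥ 1 (one summand per function symbol, arity giving the exponent).
N_0 = 3
N_1 = 3 + 3^2 + 3 + 3^3 = 42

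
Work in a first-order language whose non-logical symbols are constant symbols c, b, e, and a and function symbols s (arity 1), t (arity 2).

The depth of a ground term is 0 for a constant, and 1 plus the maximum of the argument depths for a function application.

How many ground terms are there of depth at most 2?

604

Let N_k count ground terms of depth at most k. Each non-constant term of depth ≤ k is some function symbol applied to depth-≤(k−1) arguments, giving N_k = 4 + N_{k-1} + N_{k-1}^2.
N_0 = 4
N_1 = 4 + 4 + 4^2 = 24
N_2 = 4 + 24 + 24^2 = 604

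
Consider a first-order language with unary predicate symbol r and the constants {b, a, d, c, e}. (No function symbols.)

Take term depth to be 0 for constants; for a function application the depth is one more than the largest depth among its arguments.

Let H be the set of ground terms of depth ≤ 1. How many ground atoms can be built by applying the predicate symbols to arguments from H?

First count ground terms of depth ≤ 1.
With no function symbols every ground term is a constant, so there are exactly 5 ground terms at every depth bound.
N_0 = 5
N_1 = 5
So |H| = 5.
Ground atoms are formed by filling each argument slot of a predicate with a term from H, so an r-ary predicate gives |H|^r atoms:
  r: 5
Total ground atoms: 5.

5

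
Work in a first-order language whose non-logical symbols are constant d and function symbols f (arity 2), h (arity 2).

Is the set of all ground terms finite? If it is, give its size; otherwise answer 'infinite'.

infinite

The signature has at least one function symbol (f, arity 2) and at least one constant (d).
Iterating f gives infinitely many distinct ground terms: d, f(d, d), f(f(d, d), f(d, d)), ...
So the Herbrand universe is infinite.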